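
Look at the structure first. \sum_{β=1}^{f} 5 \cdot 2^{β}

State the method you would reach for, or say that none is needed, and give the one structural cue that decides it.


Technique: the geometric series formula — each term is 2 times the previous one, so the geometric-series formula applies directly.


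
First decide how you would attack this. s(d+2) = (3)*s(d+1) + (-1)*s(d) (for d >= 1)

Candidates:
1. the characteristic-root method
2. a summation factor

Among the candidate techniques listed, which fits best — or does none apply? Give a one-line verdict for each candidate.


Verdict: the characteristic-root method — the recurrence is linear and homogeneous with constant coefficients, so the ansatz r^d turns it into a polynomial equation for r.
- the characteristic-root method — applies; the problem has the shape this method handles.
- a summation factor — a summation factor telescopes one-step recursions; this one carries higher-order memory.


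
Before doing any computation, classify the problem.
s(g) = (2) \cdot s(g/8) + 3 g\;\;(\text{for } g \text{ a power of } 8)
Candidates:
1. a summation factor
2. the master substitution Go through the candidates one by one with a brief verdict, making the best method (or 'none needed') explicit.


Method: the master substitution — the argument shrinks by the factor 8, so measure the index on a logarithmic scale and the recursion becomes a shift.
- a summation factor: a divided-index call is outside the fixed-shift first-order family a summation factor normalizes.
- the master substitution — a fit — the right tool for this form.


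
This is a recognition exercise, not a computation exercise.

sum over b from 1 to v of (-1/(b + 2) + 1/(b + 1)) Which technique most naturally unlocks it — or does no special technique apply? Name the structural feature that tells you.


Verdict: telescoping — write out three consecutive terms and watch the interior cancel: the advanced copy one term subtracts reappears as the very next term's leading piece, pair after pair.


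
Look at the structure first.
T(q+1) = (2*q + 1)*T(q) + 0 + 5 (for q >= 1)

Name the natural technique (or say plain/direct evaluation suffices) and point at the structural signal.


Verdict: a summation factor — rescale the sequence by the product of the weights 2*q + 1 so far — the recurrence collapses to a plain running sum.


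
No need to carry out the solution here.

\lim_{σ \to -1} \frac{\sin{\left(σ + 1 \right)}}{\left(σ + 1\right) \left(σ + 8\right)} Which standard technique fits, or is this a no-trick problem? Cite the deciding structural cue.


Technique: l'Hôpital's rule (0/0) — the 0/0 form at -1 is the signature situation for l'Hôpital's rule. One could equally expand both pieces locally and compare leading terms; the rule does that in one stroke.


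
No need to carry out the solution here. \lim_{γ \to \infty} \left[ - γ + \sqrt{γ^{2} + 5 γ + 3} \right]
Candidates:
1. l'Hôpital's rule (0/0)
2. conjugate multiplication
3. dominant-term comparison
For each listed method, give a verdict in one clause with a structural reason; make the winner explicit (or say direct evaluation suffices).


Method: conjugate multiplication — both pieces blow up but their difference is finite; the conjugate trick rationalizes \sqrt{γ^{2} + 5 γ + 3} - γ.
- l'Hôpital's rule (0/0) — the expression is a difference driving to ∞ − ∞, not a 0/0 quotient — there is no ratio for the rule to differentiate.
- conjugate multiplication: applicable, and directly so.
- dominant-term comparison — this limit is not decided by comparing polynomial growth at infinity.


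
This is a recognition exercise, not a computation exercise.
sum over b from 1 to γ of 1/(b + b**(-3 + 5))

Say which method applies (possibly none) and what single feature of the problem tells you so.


Best approach: telescoping — the denominator's roots in 1/(b + b**(-3 + 5)) sit an integer apart: decomposition produces a self-cancelling chain.


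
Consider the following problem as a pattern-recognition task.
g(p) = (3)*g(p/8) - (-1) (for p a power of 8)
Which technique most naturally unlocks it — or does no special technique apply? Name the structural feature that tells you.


Technique: the master substitution — treat m = log base 8 of p as the new clock: one recursion step advances m by one while p scales by 8.


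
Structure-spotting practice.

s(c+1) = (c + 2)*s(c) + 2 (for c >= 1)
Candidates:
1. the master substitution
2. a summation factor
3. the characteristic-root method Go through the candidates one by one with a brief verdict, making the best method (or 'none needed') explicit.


Diagnosis: a summation factor — one-term recursion with variable weight c + 2 is solved by product normalization, not by root-finding.
- the master substitution — the recursive argument is a shift of the index, not a fixed fraction of it.
- a summation factor: applicable, and directly so.
- the characteristic-root method — the coefficients vary with the index, breaking the constant-coefficient structure the method needs.


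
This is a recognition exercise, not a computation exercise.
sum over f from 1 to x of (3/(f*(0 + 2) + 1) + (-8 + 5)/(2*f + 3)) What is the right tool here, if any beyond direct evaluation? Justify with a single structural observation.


Technique: telescoping — difference-of-shifts structure (each term adds 3/(f*(0 + 2) + 1), then subtracts its one-index-advanced value, which the following term adds back) leaves only the first and last pieces standing.


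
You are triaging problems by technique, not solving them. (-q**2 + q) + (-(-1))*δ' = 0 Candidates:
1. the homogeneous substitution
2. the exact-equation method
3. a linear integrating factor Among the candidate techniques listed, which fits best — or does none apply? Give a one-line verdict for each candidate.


Method: no special technique — solved for the derivative, no δ appears — this is antidifferentiation in q wearing ODE clothing.
- the homogeneous substitution — the slope changes under joint rescaling, failing the degree-zero test.
- the exact-equation method: the unknown never enters the equation — exactness holds emptily, with nothing for the method to add.
- a linear integrating factor: with the unknown absent the integrating factor is a formality; direct integration is the working structure.


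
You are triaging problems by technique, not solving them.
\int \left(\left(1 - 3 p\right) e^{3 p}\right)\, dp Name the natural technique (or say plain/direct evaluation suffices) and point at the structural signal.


Verdict: integration by parts — the integrand splits as 1 - 3 p times e^{3 p} — repeatedly differentiating the polynomial part kills it, which is the parts ladder.


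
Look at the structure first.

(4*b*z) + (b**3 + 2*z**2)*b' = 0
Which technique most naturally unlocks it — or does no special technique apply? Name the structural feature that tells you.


Method: the exact-equation method — this form is already the differential of something: the matching mixed partials of 4*b*z and b**3 + 2*z**2 prove it.


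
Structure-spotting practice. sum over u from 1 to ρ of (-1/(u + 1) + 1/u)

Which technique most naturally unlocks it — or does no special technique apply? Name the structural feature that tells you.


Best approach: telescoping — the piece each term subtracts is 1/u advanced by one index, and it reappears with a plus sign leading the following term — the sum collapses to its boundary terms.


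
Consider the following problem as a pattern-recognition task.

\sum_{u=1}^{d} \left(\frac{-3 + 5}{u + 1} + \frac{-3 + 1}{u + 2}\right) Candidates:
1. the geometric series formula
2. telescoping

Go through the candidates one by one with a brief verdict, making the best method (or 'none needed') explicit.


Verdict: telescoping — write out three consecutive terms and watch the interior cancel: the advanced copy one term subtracts reappears as the very next term's leading piece, pair after pair.
- the geometric series formula: the term-to-term ratio drifts with the index — the one thing the geometric formula cannot absorb.
- telescoping: yes — fits the structure here.


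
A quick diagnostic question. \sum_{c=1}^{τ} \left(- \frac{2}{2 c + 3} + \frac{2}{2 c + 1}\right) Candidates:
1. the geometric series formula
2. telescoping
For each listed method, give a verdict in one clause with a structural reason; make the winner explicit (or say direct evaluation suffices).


Method: telescoping — the generic term is a one-step difference of \frac{2}{2 c + 1}, so partial sums shortcut to endpoint evaluation.
- the geometric series formula: there is no constant term-to-term ratio.
- telescoping: yes — fits the structure here.


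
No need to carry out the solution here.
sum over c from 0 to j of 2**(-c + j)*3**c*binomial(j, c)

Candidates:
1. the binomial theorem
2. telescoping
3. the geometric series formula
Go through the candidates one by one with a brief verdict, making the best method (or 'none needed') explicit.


Verdict: the binomial theorem — the binomial coefficients weight matched powers of 3 and 2, which is exactly the expansion of a binomial power.
- the binomial theorem: yes — fits the structure here.
- telescoping — the terms as presented offer no neighboring cancellation — a telescoping rewrite may exist, but the displayed structure does not hand one over.
- the geometric series formula: the term-to-term ratio drifts with the index — the one thing the geometric formula cannot absorb.


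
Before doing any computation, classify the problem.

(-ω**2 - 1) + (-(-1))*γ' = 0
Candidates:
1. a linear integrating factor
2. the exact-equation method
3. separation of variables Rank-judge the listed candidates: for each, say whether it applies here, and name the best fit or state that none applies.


Method: no special technique — solved for the derivative, γ never appears on the right — this is a direct integration in ω, not a differential-equations problem at heart.
- a linear integrating factor — the linear template holds only trivially here (the unknown is absent, so the coefficient is zero) — the method is not the natural label.
- the exact-equation method: with the unknown absent from both coefficients, the cross-partial test holds emptily — nothing for the exact method to work on.
- separation of variables — any separation here is vacuous (nothing depends on the unknown); direct integration is the honest label.


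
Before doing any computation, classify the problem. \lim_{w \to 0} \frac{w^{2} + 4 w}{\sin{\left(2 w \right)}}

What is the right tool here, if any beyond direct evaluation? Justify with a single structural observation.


Technique: l'Hôpital's rule (0/0) — plug in 0: top and bottom both hit zero, so differentiate each and retry. Known elementary limits would finish this too — the rule just bypasses the case analysis.


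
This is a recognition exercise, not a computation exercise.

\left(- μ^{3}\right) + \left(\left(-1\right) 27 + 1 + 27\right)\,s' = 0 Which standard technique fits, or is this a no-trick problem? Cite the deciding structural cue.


Technique: no special technique — solved for the derivative, s never appears on the right — this is a direct integration in μ, not a differential-equations problem at heart.


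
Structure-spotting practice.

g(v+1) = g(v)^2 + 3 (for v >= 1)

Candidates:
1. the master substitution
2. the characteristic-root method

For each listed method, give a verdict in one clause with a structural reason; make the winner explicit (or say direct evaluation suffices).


Best approach: no special technique — the unknown sequence enters the update nonlinearly, so no linear method fits the recurrence as written — direct iteration remains.
- the master substitution: the recursive argument is a shift of the index, not a fixed fraction of it.
- the characteristic-root method — the recursion is nonlinear in the sequence values, so no linear-modes ansatz applies.


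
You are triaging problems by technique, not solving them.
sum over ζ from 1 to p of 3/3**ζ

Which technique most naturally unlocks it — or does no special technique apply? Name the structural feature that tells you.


Diagnosis: the geometric series formula — consecutive terms stand in a fixed index-free ratio — the geometric sum formula closes it.


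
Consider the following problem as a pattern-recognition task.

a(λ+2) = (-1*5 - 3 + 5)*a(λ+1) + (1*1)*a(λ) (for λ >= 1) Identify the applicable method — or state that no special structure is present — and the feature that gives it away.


Best approach: the characteristic-root method — try a geometric ansatz r^λ: constant coefficients turn the recurrence into one polynomial equation in r.


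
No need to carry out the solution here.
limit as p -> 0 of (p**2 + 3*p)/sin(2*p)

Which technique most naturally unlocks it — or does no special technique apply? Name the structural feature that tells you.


Diagnosis: l'Hôpital's rule (0/0) — the 0/0 form at 0 is the signature situation for l'Hôpital's rule. One could equally expand both pieces locally and compare leading terms; the rule does that in one stroke.


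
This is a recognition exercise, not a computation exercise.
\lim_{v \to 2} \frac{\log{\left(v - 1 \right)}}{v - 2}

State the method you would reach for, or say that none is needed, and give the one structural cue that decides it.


Best approach: l'Hôpital's rule (0/0) — substituting 2 gives 0 over 0; differentiate top and bottom once and re-evaluate. Known elementary limits would finish this too — the rule just bypasses the case analysis.


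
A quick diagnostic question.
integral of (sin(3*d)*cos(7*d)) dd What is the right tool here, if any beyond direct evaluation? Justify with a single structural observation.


Technique: a trigonometric identity — cross-frequency products like sin(3*d)*cos(7*d) are the textbook product-to-sum case — the identity converts them to directly integrable sinusoids.


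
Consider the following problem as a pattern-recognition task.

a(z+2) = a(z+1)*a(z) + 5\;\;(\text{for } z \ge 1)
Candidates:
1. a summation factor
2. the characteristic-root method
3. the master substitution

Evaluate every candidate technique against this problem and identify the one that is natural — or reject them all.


Technique: no special technique — the new term depends nonlinearly on the old ones, which disqualifies every superposition-based technique.
- a summation factor — the recursion is nonlinear — outside the first-order linear family a summation factor addresses.
- the characteristic-root method: the recursion is nonlinear in the sequence values, so no linear-modes ansatz applies.
- the master substitution: the recursion shifts the index rather than dividing it.


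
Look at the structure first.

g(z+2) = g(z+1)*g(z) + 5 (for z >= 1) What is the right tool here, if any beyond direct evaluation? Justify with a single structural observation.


Method: no special technique — the update rule curves (it is not linear in the unknown sequence), so no superposition-based closed form attaches — iterate or study it directly.


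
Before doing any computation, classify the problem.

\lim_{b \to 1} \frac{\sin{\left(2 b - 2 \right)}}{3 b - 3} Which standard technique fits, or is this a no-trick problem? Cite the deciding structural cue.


Verdict: l'Hôpital's rule (0/0) — the 0/0 form at 1 is the signature situation for l'Hôpital's rule. A local series expansion at the point resolves it as well; the rule is the packaged version of that step.


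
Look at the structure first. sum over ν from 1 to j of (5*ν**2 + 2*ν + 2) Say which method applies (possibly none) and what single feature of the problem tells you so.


Diagnosis: no special technique — every summand is a constant multiple of a power of ν — apply the standard power-sum identities one degree at a time.


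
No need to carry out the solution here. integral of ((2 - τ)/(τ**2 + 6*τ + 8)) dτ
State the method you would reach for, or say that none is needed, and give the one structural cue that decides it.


Technique: partial fractions — break τ**2 + 6*τ + 8 into its roots and the integral splits into logarithm-sized bites.


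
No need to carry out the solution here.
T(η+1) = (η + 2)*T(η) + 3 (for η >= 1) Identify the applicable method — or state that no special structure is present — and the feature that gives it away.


Method: a summation factor — one step of memory with a weight η + 2 that changes as the index grows — the summation-factor construction is built for this.


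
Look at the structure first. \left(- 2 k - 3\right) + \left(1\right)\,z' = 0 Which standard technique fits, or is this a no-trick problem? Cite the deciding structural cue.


Technique: no special technique — with z absent the equation is not coupled at all: direct integration in k.


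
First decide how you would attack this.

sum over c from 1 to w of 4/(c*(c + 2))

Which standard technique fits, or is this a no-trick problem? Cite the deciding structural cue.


Method: telescoping — the summand 4/(c*(c + 2)) decomposes into fractions whose poles differ by an integer shift — the series collapses.


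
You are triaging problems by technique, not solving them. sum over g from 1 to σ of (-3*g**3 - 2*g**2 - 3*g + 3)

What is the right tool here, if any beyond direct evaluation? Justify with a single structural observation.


Diagnosis: no special technique — Faulhaber territory: sum each constant-multiple power of g with its closed-form formula, no trick required.


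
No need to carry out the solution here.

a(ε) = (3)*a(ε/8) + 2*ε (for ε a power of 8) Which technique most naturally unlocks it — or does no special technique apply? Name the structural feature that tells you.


Technique: the master substitution — treat m = log base 8 of ε as the new clock: one recursion step advances m by one while ε scales by 8.


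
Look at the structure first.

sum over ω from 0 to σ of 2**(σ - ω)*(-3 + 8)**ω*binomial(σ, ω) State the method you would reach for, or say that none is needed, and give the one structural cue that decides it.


Best approach: the binomial theorem — binomial(σ, ω) weighting matched powers of (-3 + 8) and 2 is the expanded form of ((-3 + 8) + 2)^σ — fold it back up.


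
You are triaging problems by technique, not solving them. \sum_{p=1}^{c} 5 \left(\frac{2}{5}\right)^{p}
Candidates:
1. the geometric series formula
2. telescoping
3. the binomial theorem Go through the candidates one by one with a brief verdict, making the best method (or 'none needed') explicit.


Method: the geometric series formula — check a ratio of consecutive terms: it is \frac{2}{5}, independent of the index, so the geometric formula closes the sum.
- the geometric series formula — applies; the problem has the shape this method handles.
- telescoping — the summand is not presented as a shifted difference — a telescoping rewrite may exist, but the displayed structure does not offer one.
- the binomial theorem: there is no sum-raised-to-a-power identity hiding in these terms.


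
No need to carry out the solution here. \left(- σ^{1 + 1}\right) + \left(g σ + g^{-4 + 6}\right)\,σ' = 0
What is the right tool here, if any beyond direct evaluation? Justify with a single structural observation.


Verdict: the homogeneous substitution — the slope's numerator and denominator have matching total degree, so it depends only on σ/g and the ratio substitution collapses it. This can also be massaged into Bernoulli form (the roles of the variables may need exchanging); the homogeneous substitution avoids that setup.


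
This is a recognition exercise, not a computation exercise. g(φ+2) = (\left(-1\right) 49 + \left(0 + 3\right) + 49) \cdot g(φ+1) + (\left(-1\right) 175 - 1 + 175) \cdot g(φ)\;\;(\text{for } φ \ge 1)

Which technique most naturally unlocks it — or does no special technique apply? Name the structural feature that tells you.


Diagnosis: the characteristic-root method — linear, homogeneous, constant coefficients: solutions of the form r^φ exist — find the roots of the characteristic polynomial.


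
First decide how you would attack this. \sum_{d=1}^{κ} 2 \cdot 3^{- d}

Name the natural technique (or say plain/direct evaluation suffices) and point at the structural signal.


Method: the geometric series formula — consecutive terms stand in a fixed index-free ratio — the geometric sum formula closes it.


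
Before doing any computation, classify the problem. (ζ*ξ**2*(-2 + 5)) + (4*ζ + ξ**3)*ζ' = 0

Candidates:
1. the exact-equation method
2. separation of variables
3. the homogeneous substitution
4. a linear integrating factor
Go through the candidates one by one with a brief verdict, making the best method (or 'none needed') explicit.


Diagnosis: the exact-equation method — take the mixed partials of ζ*ξ**2*(-2 + 5) and 4*ζ + ξ**3: they are equal, which certifies an exact differential.
- the exact-equation method — applicable, and directly so.
- separation of variables: no division isolates the independent variable from the unknown.
- the homogeneous substitution — the ratio of the variables does not determine the slope.
- a linear integrating factor — a nonlinear term in the unknown puts this outside the integrating-factor template.


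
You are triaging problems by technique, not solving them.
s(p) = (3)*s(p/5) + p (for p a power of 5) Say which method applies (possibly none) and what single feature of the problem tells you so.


Technique: the master substitution — the recursive call is at index p/5 rather than a shift, a divide-and-conquer shape — substituting p = 5^m linearizes it.


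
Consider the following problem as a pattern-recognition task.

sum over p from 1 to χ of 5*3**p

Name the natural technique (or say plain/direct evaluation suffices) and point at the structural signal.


Method: the geometric series formula — term-over-term division gives 3 every time — index-free ratio, geometric sum formula applies.


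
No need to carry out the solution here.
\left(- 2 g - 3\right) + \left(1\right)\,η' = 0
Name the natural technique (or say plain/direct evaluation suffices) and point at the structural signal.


Verdict: no special technique — with η absent the equation is not coupled at all: direct integration in g.


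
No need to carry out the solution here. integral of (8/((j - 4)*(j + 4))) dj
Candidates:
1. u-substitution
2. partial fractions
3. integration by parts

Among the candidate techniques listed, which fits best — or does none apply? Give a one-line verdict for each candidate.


Diagnosis: partial fractions — a proper rational integrand whose denominator splits into simpler factors — decompose into partial fractions first.
- u-substitution: no subexpression of the integrand serves as a whole-integral substitution inner — individual terms may offer their own, but none carries its derivative as a factor of the full integrand; a working change of variable would have to be constructed from outside the expression.
- partial fractions — yes, a natural case for it.
- integration by parts — the integrand does not split as a nonconstant polynomial times an exp, sine, cosine of a linear argument, or logarithm — no polynomial-kernel parts product to differentiate one side of.


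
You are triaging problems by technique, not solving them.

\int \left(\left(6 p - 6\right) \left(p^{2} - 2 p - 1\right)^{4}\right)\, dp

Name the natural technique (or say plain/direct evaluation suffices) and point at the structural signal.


Method: u-substitution — everything non-trivial happens through the inner expression p^{2} - 2 p - 1, and its derivative accounts for the remaining factor up to a constant, so set u = p^{2} - 2 p - 1. A patient expand-and-integrate also lands it; recognizing the inner expression is the shortcut.


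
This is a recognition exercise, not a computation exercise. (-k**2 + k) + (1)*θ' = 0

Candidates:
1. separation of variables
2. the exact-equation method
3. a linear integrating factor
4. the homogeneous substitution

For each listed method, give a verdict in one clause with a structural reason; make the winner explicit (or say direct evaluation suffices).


Verdict: no special technique — the slope is a pure function of k; integrate both sides and be done.
- separation of variables — separation is only trivially available — with the unknown absent from the slope this is a direct integration, not a separation problem.
- the exact-equation method — no dependence on the unknown anywhere: exactness is a label without content here.
- a linear integrating factor: with the unknown absent the integrating factor is a formality; direct integration is the working structure.
- the homogeneous substitution — the slope changes under joint rescaling, failing the degree-zero test.


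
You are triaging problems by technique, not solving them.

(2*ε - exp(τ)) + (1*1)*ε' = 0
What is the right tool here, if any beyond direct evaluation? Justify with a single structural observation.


Verdict: a linear integrating factor — linear in the unknown with genuine forcing: multiply through by the exponential of the integrated coefficient and the left side closes into one derivative.


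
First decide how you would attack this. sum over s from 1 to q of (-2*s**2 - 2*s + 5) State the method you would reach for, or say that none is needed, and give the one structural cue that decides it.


Best approach: no special technique — every summand is a constant multiple of a power of s — apply the standard power-sum identities one degree at a time.


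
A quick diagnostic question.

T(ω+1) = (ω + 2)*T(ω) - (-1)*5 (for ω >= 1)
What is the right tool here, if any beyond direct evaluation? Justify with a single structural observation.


Best approach: a summation factor — rescale the sequence by the product of the weights ω + 2 so far — the recurrence collapses to a plain running sum.


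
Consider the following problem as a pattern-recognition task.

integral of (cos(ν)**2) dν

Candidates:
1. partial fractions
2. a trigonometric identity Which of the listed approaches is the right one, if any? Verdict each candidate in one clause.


Best approach: a trigonometric identity — cos(ν)**2 is an even power — the power-reduction identity rewrites it into first-degree cosines.
- partial fractions: there is no rational-function structure to decompose.
- a trigonometric identity — a fit — the right tool for this form.


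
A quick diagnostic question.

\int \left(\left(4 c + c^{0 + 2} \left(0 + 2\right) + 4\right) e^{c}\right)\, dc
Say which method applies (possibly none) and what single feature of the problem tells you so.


Technique: integration by parts — a polynomial factor (4 c + c^{0 + 2} \left(0 + 2\right) + 4) multiplies e^{c}; differentiating (4 c + c^{0 + 2} \left(0 + 2\right) + 4) lowers its degree while e^{c} integrates cleanly, so parts wins.


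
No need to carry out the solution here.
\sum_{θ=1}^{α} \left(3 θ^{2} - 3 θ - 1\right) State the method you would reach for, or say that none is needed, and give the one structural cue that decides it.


Diagnosis: no special technique — every summand is a constant multiple of a power of θ — apply the standard power-sum identities one degree at a time.


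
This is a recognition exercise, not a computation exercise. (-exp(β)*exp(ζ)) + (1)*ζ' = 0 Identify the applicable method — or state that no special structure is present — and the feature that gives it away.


Technique: separation of variables — the derivative equals a pure function of β (namely exp(β)) times a pure function of ζ (namely exp(ζ)); divide and integrate each side.


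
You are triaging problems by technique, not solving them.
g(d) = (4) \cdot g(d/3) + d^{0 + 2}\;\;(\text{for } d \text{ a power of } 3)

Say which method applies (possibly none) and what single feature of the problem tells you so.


Technique: the master substitution — the argument contracts 3-fold per step: reindex d exponentially and solve the linear recurrence in the new index.


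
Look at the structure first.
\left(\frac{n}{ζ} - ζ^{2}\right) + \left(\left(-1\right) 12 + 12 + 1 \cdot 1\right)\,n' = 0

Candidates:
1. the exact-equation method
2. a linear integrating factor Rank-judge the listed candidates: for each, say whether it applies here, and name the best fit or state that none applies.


Verdict: a linear integrating factor — the unknown enters only to the first power against a nonzero forcing term — the integrating-factor template applies directly.
- the exact-equation method: exactness fails on the nose — the mixed partials do not match.
- a linear integrating factor — applicable, and directly so.


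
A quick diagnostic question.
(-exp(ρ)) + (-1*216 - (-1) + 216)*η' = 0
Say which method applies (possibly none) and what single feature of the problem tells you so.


Method: no special technique — solved for the derivative, η never appears on the right — this is a direct integration in ρ, not a differential-equations problem at heart.


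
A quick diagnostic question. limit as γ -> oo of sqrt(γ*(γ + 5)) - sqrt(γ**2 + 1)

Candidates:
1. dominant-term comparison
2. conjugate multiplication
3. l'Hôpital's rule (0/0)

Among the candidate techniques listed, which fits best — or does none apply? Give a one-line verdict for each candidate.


Best approach: conjugate multiplication — sqrt(γ*(γ + 5)) and sqrt(γ**2 + 1) both blow up, but their difference is tame once the conjugate rationalizes it.
- dominant-term comparison: this is not a rational comparison of growth rates at infinity.
- conjugate multiplication: applies; the problem has the shape this method handles.
- l'Hôpital's rule (0/0): the expression is a difference driving to ∞ − ∞, not a 0/0 quotient — there is no ratio for the rule to differentiate.


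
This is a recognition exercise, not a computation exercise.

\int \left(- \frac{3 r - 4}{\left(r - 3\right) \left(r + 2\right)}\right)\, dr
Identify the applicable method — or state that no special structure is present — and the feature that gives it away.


Verdict: partial fractions — a proper rational integrand whose denominator splits into simpler factors — decompose into partial fractions first.


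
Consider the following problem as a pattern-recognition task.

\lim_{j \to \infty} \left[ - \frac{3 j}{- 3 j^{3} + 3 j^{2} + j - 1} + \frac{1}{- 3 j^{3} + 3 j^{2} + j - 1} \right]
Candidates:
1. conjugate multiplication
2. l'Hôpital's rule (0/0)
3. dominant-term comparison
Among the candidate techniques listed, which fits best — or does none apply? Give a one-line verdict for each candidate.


Diagnosis: dominant-term comparison — growth-rate triage: the leading powers of j decide the limit, everything else is noise.
- conjugate multiplication — no divergent radical difference is present for a conjugate pair to cancel.
- l'Hôpital's rule (0/0) — viewed as a single quotient this runs to ∞/∞, not the 0/0 clash this candidate addresses; an at-infinity variant of the rule would resolve it, but comparing leading growth reads the answer without differentiating.
- dominant-term comparison: yes, a natural case for it.


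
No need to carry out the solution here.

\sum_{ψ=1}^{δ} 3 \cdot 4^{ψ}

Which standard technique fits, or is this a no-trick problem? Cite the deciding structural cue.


Technique: the geometric series formula — term-over-term division gives 4 every time — index-free ratio, geometric sum formula applies.


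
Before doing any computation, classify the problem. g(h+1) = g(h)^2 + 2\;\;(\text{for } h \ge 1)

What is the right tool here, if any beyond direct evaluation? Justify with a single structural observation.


Best approach: no special technique — once the recursion is nonlinear, characteristic roots, master substitutions, and summation factors are all off the table.


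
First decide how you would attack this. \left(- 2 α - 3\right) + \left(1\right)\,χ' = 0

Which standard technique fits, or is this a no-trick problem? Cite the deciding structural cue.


Method: no special technique — with χ absent the equation is not coupled at all: direct integration in α.


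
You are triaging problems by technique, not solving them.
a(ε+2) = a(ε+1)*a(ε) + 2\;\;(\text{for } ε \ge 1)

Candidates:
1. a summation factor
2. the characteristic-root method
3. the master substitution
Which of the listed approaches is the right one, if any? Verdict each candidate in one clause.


Verdict: no special technique — the unknown enters the rule nonlinearly, not as a weighted sum — no linear method is even well-posed.
- a summation factor: the recursion is nonlinear — outside the first-order linear family a summation factor addresses.
- the characteristic-root method: the recursion is nonlinear in the sequence values, so no linear-modes ansatz applies.
- the master substitution: the recursion steps by a constant offset, so exponential reindexing is pointless.


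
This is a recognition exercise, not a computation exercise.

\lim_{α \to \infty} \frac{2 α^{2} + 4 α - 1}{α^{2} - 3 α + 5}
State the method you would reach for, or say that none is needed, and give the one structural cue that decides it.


Method: dominant-term comparison — at large α only the top-degree terms survive; compare the leading terms and the limit falls out. As a single quotient, the ∞/∞ shape would yield to repeated differentiation as well — the growth comparison gets there in one look.


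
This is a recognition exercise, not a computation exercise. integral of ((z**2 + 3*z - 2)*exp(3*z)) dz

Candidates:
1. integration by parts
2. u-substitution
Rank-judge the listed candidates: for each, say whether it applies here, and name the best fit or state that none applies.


Verdict: integration by parts — a polynomial factor z**2 + 3*z - 2 multiplies exp(3*z); differentiating z**2 + 3*z - 2 lowers its degree while exp(3*z) integrates cleanly, so parts wins.
- integration by parts: applicable, and directly so.
- u-substitution — no subexpression of the integrand serves as a whole-integral substitution inner — individual terms may offer their own, but none carries its derivative as a factor of the full integrand; a working change of variable would have to be constructed from outside the expression.


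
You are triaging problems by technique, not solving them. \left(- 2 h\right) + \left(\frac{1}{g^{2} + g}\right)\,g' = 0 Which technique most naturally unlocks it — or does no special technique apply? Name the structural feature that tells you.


Diagnosis: separation of variables — separating collects all g-dependence with the derivative and leaves all h-dependence opposite: variables separate. A Bernoulli substitution applies to this equation as given; separation takes the same equation in its displayed form.


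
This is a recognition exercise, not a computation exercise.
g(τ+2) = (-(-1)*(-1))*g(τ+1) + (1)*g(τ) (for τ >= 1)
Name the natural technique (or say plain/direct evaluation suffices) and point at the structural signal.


Method: the characteristic-root method — constant coefficients and linearity mean the ansatz r^τ reduces it to solving the characteristic polynomial.


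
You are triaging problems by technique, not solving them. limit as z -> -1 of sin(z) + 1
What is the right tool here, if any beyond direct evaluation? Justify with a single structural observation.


Diagnosis: no special technique — no denominator vanishes and nothing blows up at -1: direct substitution is the whole computation.


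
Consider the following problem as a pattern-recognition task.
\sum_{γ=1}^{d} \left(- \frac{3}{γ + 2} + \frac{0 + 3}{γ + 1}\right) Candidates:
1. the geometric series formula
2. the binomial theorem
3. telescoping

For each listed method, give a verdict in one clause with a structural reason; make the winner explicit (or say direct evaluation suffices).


Verdict: telescoping — write out three consecutive terms and watch the interior cancel: the advanced copy one term subtracts reappears as the very next term's leading piece, pair after pair.
- the geometric series formula: no single multiplier carries one term to the next throughout the sum.
- the binomial theorem: the summand does not match any term pattern of an expanded binomial power.
- telescoping: a fit — the right tool for this form.


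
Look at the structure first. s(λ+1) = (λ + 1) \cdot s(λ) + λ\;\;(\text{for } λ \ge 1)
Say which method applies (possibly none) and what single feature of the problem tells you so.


Method: a summation factor — first-order, linear, moving coefficient λ + 1: the discrete analogue of an integrating factor handles it.


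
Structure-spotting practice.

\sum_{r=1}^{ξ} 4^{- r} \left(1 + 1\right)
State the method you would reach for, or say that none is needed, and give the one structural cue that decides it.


Verdict: the geometric series formula — consecutive terms stand in a fixed index-free ratio — the geometric sum formula closes it.


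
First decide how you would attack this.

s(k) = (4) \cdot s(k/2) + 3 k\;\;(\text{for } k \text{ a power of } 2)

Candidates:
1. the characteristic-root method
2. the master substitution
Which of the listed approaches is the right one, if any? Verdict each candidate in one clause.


Best approach: the master substitution — the argument shrinks by the factor 2, so measure the index on a logarithmic scale and the recursion becomes a shift.
- the characteristic-root method — the recursion divides its index rather than shifting it — outside the constant-shift family the root method covers.
- the master substitution — a fit — the right tool for this form.


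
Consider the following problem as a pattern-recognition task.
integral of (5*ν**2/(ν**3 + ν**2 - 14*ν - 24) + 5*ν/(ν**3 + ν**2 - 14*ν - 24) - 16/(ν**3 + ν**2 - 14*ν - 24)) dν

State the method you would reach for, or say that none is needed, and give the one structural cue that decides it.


Technique: partial fractions — a proper rational integrand over the factorable ν**3 + ν**2 - 14*ν - 24: partial fractions reduce it to elementary pieces.


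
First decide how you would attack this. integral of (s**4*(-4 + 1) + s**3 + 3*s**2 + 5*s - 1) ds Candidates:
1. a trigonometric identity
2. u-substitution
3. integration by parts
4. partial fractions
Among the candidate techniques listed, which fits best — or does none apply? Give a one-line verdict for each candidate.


Best approach: no special technique — scan for structure and find none: constant multiples of powers of s, integrate directly.
- a trigonometric identity — with no trigonometric functions present, identity rewriting has no target.
- u-substitution: no substitution does more than relabel what direct integration already handles.
- integration by parts — splitting off a factor buys nothing — the integrand integrates directly without parts.
- partial fractions — the expression is not a ratio of polynomials that decomposes further.


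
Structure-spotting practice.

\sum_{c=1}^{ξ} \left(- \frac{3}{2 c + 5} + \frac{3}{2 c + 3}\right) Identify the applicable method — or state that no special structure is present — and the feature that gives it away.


Method: telescoping — this sum is a zipper: each term contributes \frac{3}{2 c + 3} and removes the next index's value, which the following term puts back, closing term by term.


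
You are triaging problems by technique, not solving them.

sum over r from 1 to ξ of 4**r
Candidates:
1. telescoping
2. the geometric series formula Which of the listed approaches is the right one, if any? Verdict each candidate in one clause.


Method: the geometric series formula — the ratio of consecutive terms is the constant 4, independent of the index — a geometric sum.
- telescoping — computed from the summand as displayed, the partial sums build up without the pairwise collapse telescoping exploits.
- the geometric series formula — a fit — the right tool for this form.
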